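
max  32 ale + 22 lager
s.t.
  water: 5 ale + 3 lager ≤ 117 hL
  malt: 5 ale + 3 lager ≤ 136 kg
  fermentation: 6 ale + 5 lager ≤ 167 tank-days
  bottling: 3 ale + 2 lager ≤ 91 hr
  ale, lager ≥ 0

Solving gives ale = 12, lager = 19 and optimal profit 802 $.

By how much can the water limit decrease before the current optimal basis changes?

16.8

Binding constraints: water, fermentation. The basis is B = [[5,3],[6,5]] with det 7.
Per unit decrease in water, x* moves by d = (-0.7143, 0.8571).
The basis stays optimal until ale reaches 0; allowable decrease = 16.8 hL.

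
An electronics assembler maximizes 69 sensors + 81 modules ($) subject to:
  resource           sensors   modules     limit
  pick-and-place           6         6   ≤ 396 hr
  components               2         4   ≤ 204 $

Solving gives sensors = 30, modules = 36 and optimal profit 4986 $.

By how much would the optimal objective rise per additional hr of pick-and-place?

9.5

Check each constraint at x*: pick-and-place 396/396 (tight); components 204/204 (tight).
The binding rows give the dual system: 6·y_pick-and-place + 2·y_components = 69 and 6·y_pick-and-place + 4·y_components = 81.
→ y_pick-and-place = 9.5 and y_components = 6.
Shadow price of pick-and-place = 9.5.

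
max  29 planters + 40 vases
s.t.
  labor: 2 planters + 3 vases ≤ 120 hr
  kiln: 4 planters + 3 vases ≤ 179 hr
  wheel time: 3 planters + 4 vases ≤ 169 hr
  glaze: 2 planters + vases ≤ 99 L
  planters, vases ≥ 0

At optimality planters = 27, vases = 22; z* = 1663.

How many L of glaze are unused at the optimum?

23

glaze used = 2·27 + 1·22 = 76; slack = 99 − 76 = 23.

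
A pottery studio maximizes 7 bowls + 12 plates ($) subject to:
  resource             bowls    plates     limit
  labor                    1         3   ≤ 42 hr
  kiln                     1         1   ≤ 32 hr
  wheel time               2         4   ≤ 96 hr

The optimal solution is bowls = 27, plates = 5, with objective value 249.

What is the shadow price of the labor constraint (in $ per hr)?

Binding: labor and kiln. Non-binding: wheel time (22 unused).
By complementary slackness, y = 0 for the non-binding constraint.
The binding rows give the dual system: 1·y_labor + 1·y_kiln = 7 and 3·y_labor + 1·y_kiln = 12.
This yields shadow prices y_labor = 2.5, y_kiln = 4.5.
Shadow price of labor = 2.5.

2.5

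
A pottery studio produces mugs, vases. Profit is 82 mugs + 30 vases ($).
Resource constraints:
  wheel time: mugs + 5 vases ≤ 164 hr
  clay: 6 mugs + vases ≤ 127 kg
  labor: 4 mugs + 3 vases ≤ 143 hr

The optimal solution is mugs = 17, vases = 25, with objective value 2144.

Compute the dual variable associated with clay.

Check each constraint at x*: wheel time 142/164 (slack 22); clay 127/127 (tight); labor 143/143 (tight).
Slack constraints have shadow price 0 (complementary slackness).
The binding rows give the dual system: 6·y_clay + 4·y_labor = 82 and 1·y_clay + 3·y_labor = 30.
→ y_clay = 9 and y_labor = 7.
Shadow price of clay = 9.

9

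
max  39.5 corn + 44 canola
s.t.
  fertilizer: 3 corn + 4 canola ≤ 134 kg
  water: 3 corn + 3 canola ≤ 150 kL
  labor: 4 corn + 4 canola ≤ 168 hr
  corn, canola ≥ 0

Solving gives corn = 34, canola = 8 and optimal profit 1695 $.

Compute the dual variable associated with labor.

6.5

Binding: fertilizer and labor. Non-binding: water (24 unused).
Slack constraints have shadow price 0 (complementary slackness).
The binding rows give the dual system: 3·y_fertilizer + 4·y_labor = 39.5 and 4·y_fertilizer + 4·y_labor = 44.
Solving: y_fertilizer = 4.5, y_labor = 6.5.
Shadow price of labor = 6.5.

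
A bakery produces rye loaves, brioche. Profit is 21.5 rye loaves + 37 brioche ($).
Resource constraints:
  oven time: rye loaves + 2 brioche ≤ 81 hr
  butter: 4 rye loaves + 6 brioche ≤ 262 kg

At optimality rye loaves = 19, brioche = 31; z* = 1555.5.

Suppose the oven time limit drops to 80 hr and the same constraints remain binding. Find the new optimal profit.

Check each constraint at x*: oven time 81/81 (tight); butter 262/262 (tight).
Dual feasibility on the basic columns requires 1·y_oven time + 4·y_butter = 21.5, 2·y_oven time + 6·y_butter = 37.
Solving: y_oven time = 9.5, y_butter = 3.
Δz = y_oven time·Δb = 9.5 × (-1) = -9.5, so new z* = 1555.5 − 9.5 = 1546.

1546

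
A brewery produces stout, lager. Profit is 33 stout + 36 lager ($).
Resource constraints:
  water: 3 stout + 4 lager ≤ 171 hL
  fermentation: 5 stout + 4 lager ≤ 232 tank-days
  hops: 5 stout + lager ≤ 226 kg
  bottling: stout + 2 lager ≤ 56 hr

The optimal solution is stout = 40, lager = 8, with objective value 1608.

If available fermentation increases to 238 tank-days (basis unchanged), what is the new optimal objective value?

Binding: fermentation and bottling. Non-binding: water (19 unused), hops (18 unused).
Since water, hops are not tight, their duals are 0.
The binding rows give the dual system: 5·y_fermentation + 1·y_bottling = 33 and 4·y_fermentation + 2·y_bottling = 36.
→ y_fermentation = 5 and y_bottling = 8.
Δz = y_fermentation·Δb = 5 × (6) = 30, so new z* = 1608 + 30 = 1638.

1638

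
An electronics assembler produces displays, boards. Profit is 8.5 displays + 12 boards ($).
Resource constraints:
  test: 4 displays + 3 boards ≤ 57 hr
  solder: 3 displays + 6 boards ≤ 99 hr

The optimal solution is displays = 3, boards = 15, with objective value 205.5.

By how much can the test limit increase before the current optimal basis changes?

75

Binding constraints: test, solder. The basis is B = [[4,3],[3,6]] with det 15.
Per unit increase in test, x* moves by d = (0.4, -0.2).
The basis stays optimal until boards reaches 0; allowable increase = 75 hr.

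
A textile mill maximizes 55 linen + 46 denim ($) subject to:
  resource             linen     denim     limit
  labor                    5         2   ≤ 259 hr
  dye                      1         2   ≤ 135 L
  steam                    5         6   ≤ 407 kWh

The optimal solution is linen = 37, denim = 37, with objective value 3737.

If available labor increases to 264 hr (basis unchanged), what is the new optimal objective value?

3762

Check each constraint at x*: labor 259/259 (tight); dye 111/135 (slack 24); steam 407/407 (tight).
Since dye is not tight, its dual is 0.
The binding rows give the dual system: 5·y_labor + 5·y_steam = 55 and 2·y_labor + 6·y_steam = 46.
Solving: y_labor = 5, y_steam = 6.
Δz = y_labor·Δb = 5 × (5) = 25, so new z* = 3737 + 25 = 3762.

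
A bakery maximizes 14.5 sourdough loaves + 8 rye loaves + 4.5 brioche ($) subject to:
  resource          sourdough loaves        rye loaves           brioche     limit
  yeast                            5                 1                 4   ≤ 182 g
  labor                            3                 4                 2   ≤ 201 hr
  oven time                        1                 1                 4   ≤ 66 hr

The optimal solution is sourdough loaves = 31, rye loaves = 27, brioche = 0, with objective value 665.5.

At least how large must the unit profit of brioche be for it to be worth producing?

At the optimum: yeast uses 182 of 182 (binding); labor uses 201 of 201 (binding); oven time uses 58 of 66 (slack = 8).
Slack constraints have shadow price 0 (complementary slackness).
From A_Bᵀ y = c: 5·y_yeast + 3·y_labor = 14.5; 1·y_yeast + 4·y_labor = 8.
→ y_yeast = 2 and y_labor = 1.5.
brioche enters the basis when its profit ≥ yᵀa₃ = 2·4 + 1.5·2 = 11.

11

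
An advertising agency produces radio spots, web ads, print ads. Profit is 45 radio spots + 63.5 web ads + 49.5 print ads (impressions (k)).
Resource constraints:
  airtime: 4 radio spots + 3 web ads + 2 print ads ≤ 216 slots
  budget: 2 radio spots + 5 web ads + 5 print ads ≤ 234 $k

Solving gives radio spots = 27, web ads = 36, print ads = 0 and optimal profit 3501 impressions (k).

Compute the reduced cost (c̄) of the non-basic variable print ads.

Both airtime and budget are binding at x*.
The binding rows give the dual system: 4·y_airtime + 2·y_budget = 45 and 3·y_airtime + 5·y_budget = 63.5.
→ y_airtime = 7 and y_budget = 8.5.
Reduced cost of print ads: c₃ − yᵀa₃ = 49.5 − (7·2 + 8.5·5) = 49.5 − 56.5 = -7.

-7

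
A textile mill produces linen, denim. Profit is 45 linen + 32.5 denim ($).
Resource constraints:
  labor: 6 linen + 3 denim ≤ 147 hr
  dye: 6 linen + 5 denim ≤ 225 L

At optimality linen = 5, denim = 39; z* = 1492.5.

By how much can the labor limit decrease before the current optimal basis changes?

Binding constraints: labor, dye. The basis is B = [[6,3],[6,5]] with det 12.
Per unit decrease in labor, x* moves by d = (-0.4167, 0.5).
The basis stays optimal until linen reaches 0; allowable decrease = 12 hr.

12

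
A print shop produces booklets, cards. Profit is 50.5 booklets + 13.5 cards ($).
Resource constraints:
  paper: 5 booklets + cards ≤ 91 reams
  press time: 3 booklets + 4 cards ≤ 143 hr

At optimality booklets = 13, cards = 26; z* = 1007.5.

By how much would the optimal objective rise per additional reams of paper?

Both paper and press time are binding at x*.
Dual feasibility on the basic columns requires 5·y_paper + 3·y_press time = 50.5, 1·y_paper + 4·y_press time = 13.5.
Solving: y_paper = 9.5, y_press time = 1.
Shadow price of paper = 9.5.

9.5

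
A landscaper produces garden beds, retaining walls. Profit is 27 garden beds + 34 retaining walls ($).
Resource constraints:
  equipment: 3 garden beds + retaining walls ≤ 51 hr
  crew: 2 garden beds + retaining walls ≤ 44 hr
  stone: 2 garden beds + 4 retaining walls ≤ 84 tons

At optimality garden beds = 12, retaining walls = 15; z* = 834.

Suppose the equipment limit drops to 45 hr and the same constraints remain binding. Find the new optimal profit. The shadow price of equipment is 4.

Δb = -6, so new z* = 834 + (4)·(-6) = 834 − 24 = 810.

810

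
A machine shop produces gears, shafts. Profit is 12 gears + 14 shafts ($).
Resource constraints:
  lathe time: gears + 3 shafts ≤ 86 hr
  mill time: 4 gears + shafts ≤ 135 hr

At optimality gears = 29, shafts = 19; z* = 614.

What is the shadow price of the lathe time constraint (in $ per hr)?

4

Both lathe time and mill time are binding at x*.
The binding rows give the dual system: 1·y_lathe time + 4·y_mill time = 12 and 3·y_lathe time + 1·y_mill time = 14.
This yields shadow prices y_lathe time = 4, y_mill time = 2.
Shadow price of lathe time = 4.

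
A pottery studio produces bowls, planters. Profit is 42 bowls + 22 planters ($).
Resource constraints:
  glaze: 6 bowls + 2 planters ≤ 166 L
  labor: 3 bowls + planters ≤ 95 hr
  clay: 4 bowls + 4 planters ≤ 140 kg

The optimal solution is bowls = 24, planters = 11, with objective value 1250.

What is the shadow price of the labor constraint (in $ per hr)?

At the optimum: glaze uses 166 of 166 (binding); labor uses 83 of 95 (slack = 12); clay uses 140 of 140 (binding).
Since labor is not tight, its dual is 0.
The binding rows give the dual system: 6·y_glaze + 4·y_clay = 42 and 2·y_glaze + 4·y_clay = 22.
→ y_glaze = 5 and y_clay = 3.
Shadow price of labor = 0.

0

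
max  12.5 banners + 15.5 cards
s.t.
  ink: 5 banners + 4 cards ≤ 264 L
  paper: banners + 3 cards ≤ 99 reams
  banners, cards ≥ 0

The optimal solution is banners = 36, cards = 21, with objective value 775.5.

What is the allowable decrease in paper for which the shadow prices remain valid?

46.2

Binding constraints: ink, paper. The basis is B = [[5,4],[1,3]] with det 11.
Per unit decrease in paper, x* moves by d = (0.3636, -0.4545).
The basis stays optimal until cards reaches 0; allowable decrease = 46.2 reams.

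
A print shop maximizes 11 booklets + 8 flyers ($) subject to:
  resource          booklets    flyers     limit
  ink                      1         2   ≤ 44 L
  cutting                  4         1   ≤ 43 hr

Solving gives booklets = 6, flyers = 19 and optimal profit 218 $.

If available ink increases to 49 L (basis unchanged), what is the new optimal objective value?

Both ink and cutting are binding at x*.
Dual feasibility on the basic columns requires 1·y_ink + 4·y_cutting = 11, 2·y_ink + 1·y_cutting = 8.
This yields shadow prices y_ink = 3, y_cutting = 2.
Δz = y_ink·Δb = 3 × (5) = 15, so new z* = 218 + 15 = 233.

233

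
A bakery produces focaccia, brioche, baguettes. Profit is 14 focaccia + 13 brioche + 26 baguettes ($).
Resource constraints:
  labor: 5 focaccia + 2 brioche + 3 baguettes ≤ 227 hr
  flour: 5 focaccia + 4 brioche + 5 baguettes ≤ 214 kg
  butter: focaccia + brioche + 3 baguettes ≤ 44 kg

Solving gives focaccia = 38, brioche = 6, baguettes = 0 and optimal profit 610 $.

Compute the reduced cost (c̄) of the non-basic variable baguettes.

-6

At the optimum: labor uses 202 of 227 (slack = 25); flour uses 214 of 214 (binding); butter uses 44 of 44 (binding).
Since labor is not tight, its dual is 0.
The binding rows give the dual system: 5·y_flour + 1·y_butter = 14 and 4·y_flour + 1·y_butter = 13.
→ y_flour = 1 and y_butter = 9.
Reduced cost of baguettes: c₃ − yᵀa₃ = 26 − (1·5 + 9·3) = 26 − 32 = -6.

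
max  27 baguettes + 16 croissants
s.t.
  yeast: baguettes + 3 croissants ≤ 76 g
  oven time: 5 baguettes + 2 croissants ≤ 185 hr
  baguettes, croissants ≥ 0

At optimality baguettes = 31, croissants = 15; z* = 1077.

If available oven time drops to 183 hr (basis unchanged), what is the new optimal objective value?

At the optimum: yeast uses 76 of 76 (binding); oven time uses 185 of 185 (binding).
Dual feasibility on the basic columns requires 1·y_yeast + 5·y_oven time = 27, 3·y_yeast + 2·y_oven time = 16.
Solving: y_yeast = 2, y_oven time = 5.
Δz = y_oven time·Δb = 5 × (-2) = -10, so new z* = 1077 − 10 = 1067.

1067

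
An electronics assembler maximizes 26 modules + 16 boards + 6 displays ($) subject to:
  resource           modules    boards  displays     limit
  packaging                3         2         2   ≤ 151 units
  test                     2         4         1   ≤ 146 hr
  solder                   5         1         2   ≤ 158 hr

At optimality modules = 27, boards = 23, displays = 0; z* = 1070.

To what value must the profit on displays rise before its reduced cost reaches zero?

At the optimum: packaging uses 127 of 151 (slack = 24); test uses 146 of 146 (binding); solder uses 158 of 158 (binding).
By complementary slackness, y = 0 for the non-binding constraint.
From A_Bᵀ y = c: 2·y_test + 5·y_solder = 26; 4·y_test + 1·y_solder = 16.
This yields shadow prices y_test = 3, y_solder = 4.
displays enters the basis when its profit ≥ yᵀa₃ = 3·1 + 4·2 = 11.

11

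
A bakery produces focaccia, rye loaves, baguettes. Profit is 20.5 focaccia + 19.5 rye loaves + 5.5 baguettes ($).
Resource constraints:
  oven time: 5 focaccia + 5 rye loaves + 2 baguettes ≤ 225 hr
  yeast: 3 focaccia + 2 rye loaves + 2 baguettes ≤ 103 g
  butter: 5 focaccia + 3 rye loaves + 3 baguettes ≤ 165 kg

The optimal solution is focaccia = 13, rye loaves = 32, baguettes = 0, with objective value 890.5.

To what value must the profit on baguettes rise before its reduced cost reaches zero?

Binding: oven time and yeast. Non-binding: butter (4 unused).
Since butter is not tight, its dual is 0.
Dual feasibility on the basic columns requires 5·y_oven time + 3·y_yeast = 20.5, 5·y_oven time + 2·y_yeast = 19.5.
Solving: y_oven time = 3.5, y_yeast = 1.
baguettes enters the basis when its profit ≥ yᵀa₃ = 3.5·2 + 1·2 = 9.

9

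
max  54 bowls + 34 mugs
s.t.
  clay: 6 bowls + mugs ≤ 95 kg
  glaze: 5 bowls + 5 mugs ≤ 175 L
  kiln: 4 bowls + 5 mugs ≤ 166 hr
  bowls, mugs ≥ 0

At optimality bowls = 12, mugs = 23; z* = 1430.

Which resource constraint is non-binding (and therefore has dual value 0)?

clay: 95/95 (binding)
glaze: 175/175 (binding)
kiln: 163/166 (slack 3)
By complementary slackness, a constraint with positive slack has shadow price 0 → kiln.

kiln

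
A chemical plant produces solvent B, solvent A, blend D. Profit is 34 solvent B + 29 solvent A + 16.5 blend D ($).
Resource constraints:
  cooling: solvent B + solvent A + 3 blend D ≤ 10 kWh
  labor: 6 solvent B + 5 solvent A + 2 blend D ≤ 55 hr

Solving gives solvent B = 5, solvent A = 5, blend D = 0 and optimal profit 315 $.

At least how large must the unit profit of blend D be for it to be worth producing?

22

Check each constraint at x*: cooling 10/10 (tight); labor 55/55 (tight).
The binding rows give the dual system: 1·y_cooling + 6·y_labor = 34 and 1·y_cooling + 5·y_labor = 29.
This yields shadow prices y_cooling = 4, y_labor = 5.
blend D enters the basis when its profit ≥ yᵀa₃ = 4·3 + 5·2 = 22.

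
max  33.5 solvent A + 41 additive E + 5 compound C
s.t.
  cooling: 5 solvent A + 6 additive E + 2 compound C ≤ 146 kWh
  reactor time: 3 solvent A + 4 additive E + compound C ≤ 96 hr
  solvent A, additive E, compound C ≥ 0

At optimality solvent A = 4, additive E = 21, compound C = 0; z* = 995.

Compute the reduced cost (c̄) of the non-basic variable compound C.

At the optimum: cooling uses 146 of 146 (binding); reactor time uses 96 of 96 (binding).
The binding rows give the dual system: 5·y_cooling + 3·y_reactor time = 33.5 and 6·y_cooling + 4·y_reactor time = 41.
Solving: y_cooling = 5.5, y_reactor time = 2.
Reduced cost of compound C: c₃ − yᵀa₃ = 5 − (5.5·2 + 2·1) = 5 − 13 = -8.

-8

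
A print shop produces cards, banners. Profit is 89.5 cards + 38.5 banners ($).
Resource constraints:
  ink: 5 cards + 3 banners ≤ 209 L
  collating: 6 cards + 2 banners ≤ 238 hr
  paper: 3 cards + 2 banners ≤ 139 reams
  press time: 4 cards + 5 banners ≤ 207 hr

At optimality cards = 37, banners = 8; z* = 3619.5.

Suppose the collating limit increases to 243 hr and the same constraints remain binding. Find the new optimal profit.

3667

Binding: ink and collating. Non-binding: paper (12 unused), press time (19 unused).
By complementary slackness, y = 0 for the non-binding constraints.
The binding rows give the dual system: 5·y_ink + 6·y_collating = 89.5 and 3·y_ink + 2·y_collating = 38.5.
This yields shadow prices y_ink = 6.5, y_collating = 9.5.
Δz = y_collating·Δb = 9.5 × (5) = 47.5, so new z* = 3619.5 + 47.5 = 3667.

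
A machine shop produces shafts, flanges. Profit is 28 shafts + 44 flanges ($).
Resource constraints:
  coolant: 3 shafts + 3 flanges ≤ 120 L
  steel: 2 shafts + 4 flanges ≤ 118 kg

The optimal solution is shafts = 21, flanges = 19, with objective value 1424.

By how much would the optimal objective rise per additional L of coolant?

4

Both coolant and steel are binding at x*.
The binding rows give the dual system: 3·y_coolant + 2·y_steel = 28 and 3·y_coolant + 4·y_steel = 44.
→ y_coolant = 4 and y_steel = 8.
Shadow price of coolant = 4.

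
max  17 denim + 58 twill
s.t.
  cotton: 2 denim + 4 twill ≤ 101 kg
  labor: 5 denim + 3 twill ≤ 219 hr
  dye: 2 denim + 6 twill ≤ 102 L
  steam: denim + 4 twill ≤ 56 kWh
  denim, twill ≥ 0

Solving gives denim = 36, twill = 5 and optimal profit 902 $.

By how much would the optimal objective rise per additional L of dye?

Binding: dye and steam. Non-binding: cotton (9 unused), labor (24 unused).
Since cotton, labor are not tight, their duals are 0.
Dual feasibility on the basic columns requires 2·y_dye + 1·y_steam = 17, 6·y_dye + 4·y_steam = 58.
Solving: y_dye = 5, y_steam = 7.
Shadow price of dye = 5.

5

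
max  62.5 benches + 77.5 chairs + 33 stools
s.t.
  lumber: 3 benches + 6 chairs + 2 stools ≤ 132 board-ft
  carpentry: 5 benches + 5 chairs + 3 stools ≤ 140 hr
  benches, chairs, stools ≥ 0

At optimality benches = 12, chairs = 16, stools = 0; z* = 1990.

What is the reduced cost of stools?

Both lumber and carpentry are binding at x*.
Dual feasibility on the basic columns requires 3·y_lumber + 5·y_carpentry = 62.5, 6·y_lumber + 5·y_carpentry = 77.5.
→ y_lumber = 5 and y_carpentry = 9.5.
Reduced cost of stools: c₃ − yᵀa₃ = 33 − (5·2 + 9.5·3) = 33 − 38.5 = -5.5.

-5.5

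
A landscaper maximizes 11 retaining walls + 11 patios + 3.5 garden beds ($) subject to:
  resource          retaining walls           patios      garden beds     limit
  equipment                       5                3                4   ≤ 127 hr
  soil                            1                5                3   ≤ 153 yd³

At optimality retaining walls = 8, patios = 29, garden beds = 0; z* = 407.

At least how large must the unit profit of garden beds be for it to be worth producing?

Both equipment and soil are binding at x*.
Dual feasibility on the basic columns requires 5·y_equipment + 1·y_soil = 11, 3·y_equipment + 5·y_soil = 11.
This yields shadow prices y_equipment = 2, y_soil = 1.
garden beds enters the basis when its profit ≥ yᵀa₃ = 2·4 + 1·3 = 11.

11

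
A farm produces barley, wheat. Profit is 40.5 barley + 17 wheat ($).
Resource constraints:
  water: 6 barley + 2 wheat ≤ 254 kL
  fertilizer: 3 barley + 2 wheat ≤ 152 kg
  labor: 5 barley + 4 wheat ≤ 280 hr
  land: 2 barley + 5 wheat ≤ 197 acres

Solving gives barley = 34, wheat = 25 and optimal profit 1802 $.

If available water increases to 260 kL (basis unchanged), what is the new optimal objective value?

1832

At the optimum: water uses 254 of 254 (binding); fertilizer uses 152 of 152 (binding); labor uses 270 of 280 (slack = 10); land uses 193 of 197 (slack = 4).
Since labor, land are not tight, their duals are 0.
Dual feasibility on the basic columns requires 6·y_water + 3·y_fertilizer = 40.5, 2·y_water + 2·y_fertilizer = 17.
This yields shadow prices y_water = 5, y_fertilizer = 3.5.
Δz = y_water·Δb = 5 × (6) = 30, so new z* = 1802 + 30 = 1832.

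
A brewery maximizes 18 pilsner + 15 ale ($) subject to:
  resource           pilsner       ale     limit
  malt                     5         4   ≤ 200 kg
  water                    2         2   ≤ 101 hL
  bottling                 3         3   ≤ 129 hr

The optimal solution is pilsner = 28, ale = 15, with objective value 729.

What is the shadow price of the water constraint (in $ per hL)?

Check each constraint at x*: malt 200/200 (tight); water 86/101 (slack 15); bottling 129/129 (tight).
Slack constraints have shadow price 0 (complementary slackness).
The binding rows give the dual system: 5·y_malt + 3·y_bottling = 18 and 4·y_malt + 3·y_bottling = 15.
This yields shadow prices y_malt = 3, y_bottling = 1.
Shadow price of water = 0.

0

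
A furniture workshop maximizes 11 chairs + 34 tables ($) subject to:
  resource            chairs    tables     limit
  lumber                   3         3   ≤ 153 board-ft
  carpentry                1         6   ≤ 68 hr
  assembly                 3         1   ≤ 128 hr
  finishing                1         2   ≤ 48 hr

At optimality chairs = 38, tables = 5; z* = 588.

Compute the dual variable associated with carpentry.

3

Binding: carpentry and finishing. Non-binding: lumber (24 unused), assembly (9 unused).
Since lumber, assembly are not tight, their duals are 0.
From A_Bᵀ y = c: 1·y_carpentry + 1·y_finishing = 11; 6·y_carpentry + 2·y_finishing = 34.
Solving: y_carpentry = 3, y_finishing = 8.
Shadow price of carpentry = 3.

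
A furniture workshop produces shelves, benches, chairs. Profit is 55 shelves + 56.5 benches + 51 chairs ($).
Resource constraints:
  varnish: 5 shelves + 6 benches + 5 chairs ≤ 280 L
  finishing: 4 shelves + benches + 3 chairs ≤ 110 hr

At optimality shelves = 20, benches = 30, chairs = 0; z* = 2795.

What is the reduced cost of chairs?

Both varnish and finishing are binding at x*.
Dual feasibility on the basic columns requires 5·y_varnish + 4·y_finishing = 55, 6·y_varnish + 1·y_finishing = 56.5.
→ y_varnish = 9 and y_finishing = 2.5.
Reduced cost of chairs: c₃ − yᵀa₃ = 51 − (9·5 + 2.5·3) = 51 − 52.5 = -1.5.

-1.5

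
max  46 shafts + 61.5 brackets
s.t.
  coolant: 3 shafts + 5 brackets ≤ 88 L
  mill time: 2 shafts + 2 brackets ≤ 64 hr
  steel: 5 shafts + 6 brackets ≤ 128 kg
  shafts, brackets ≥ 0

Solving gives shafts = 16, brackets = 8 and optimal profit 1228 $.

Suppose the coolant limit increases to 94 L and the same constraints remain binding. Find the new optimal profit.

1255

Check each constraint at x*: coolant 88/88 (tight); mill time 48/64 (slack 16); steel 128/128 (tight).
Slack constraints have shadow price 0 (complementary slackness).
The binding rows give the dual system: 3·y_coolant + 5·y_steel = 46 and 5·y_coolant + 6·y_steel = 61.5.
Solving: y_coolant = 4.5, y_steel = 6.5.
Δz = y_coolant·Δb = 4.5 × (6) = 27, so new z* = 1228 + 27 = 1255.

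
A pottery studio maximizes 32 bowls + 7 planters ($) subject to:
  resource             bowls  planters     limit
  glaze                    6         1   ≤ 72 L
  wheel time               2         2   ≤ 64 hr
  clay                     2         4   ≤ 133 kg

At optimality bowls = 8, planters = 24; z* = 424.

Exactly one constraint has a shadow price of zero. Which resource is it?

clay

glaze: 72/72 (binding)
wheel time: 64/64 (binding)
clay: 112/133 (slack 21)
By complementary slackness, a constraint with positive slack has shadow price 0 → clay.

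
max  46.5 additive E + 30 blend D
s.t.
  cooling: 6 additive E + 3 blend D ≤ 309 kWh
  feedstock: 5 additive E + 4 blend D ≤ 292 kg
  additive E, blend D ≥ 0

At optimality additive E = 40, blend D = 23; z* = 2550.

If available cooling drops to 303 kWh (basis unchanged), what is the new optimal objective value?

At the optimum: cooling uses 309 of 309 (binding); feedstock uses 292 of 292 (binding).
Dual feasibility on the basic columns requires 6·y_cooling + 5·y_feedstock = 46.5, 3·y_cooling + 4·y_feedstock = 30.
This yields shadow prices y_cooling = 4, y_feedstock = 4.5.
Δz = y_cooling·Δb = 4 × (-6) = -24, so new z* = 2550 − 24 = 2526.

2526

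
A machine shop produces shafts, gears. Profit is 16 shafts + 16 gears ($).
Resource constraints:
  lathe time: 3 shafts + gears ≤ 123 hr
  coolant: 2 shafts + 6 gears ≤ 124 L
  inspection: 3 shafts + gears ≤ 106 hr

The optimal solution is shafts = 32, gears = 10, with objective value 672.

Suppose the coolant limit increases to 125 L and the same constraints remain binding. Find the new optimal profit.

674

At the optimum: lathe time uses 106 of 123 (slack = 17); coolant uses 124 of 124 (binding); inspection uses 106 of 106 (binding).
Slack constraints have shadow price 0 (complementary slackness).
From A_Bᵀ y = c: 2·y_coolant + 3·y_inspection = 16; 6·y_coolant + 1·y_inspection = 16.
This yields shadow prices y_coolant = 2, y_inspection = 4.
Δz = y_coolant·Δb = 2 × (1) = 2, so new z* = 672 + 2 = 674.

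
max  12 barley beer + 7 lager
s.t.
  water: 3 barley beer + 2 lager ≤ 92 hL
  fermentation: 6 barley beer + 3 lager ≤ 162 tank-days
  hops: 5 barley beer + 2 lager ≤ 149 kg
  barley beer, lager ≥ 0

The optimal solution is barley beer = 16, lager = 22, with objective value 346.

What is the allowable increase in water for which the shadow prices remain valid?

Binding constraints: water, fermentation. The basis is B = [[3,2],[6,3]] with det -3.
Per unit increase in water, x* moves by d = (-1, 2).
The basis stays optimal until barley beer reaches 0; allowable increase = 16 hL.

16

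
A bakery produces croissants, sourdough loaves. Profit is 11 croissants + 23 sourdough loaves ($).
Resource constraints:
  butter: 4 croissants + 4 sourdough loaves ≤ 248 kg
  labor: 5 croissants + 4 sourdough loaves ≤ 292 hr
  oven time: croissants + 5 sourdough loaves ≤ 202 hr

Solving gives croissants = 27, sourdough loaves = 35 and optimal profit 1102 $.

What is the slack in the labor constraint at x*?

17

labor used = 5·27 + 4·35 = 275; slack = 292 − 275 = 17.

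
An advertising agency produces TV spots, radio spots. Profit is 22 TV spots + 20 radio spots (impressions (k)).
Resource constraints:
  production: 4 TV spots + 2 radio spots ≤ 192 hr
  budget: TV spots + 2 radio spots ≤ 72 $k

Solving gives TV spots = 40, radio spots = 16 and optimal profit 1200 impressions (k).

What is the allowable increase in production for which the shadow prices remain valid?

96

Binding constraints: production, budget. The basis is B = [[4,2],[1,2]] with det 6.
Per unit increase in production, x* moves by d = (0.3333, -0.1667).
The basis stays optimal until radio spots reaches 0; allowable increase = 96 hr.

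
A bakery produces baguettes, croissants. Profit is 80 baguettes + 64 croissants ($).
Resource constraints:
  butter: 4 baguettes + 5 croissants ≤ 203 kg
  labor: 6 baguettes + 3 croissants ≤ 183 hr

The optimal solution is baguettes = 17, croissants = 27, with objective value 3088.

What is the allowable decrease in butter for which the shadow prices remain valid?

81

Binding constraints: butter, labor. The basis is B = [[4,5],[6,3]] with det -18.
Per unit decrease in butter, x* moves by d = (0.1667, -0.3333).
The basis stays optimal until croissants reaches 0; allowable decrease = 81 kg.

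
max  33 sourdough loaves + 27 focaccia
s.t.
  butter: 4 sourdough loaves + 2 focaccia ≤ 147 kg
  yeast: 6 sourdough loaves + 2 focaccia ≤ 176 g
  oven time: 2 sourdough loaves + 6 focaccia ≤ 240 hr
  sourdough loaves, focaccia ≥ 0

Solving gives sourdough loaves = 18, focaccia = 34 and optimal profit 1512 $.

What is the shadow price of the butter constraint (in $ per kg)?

0

Check each constraint at x*: butter 140/147 (slack 7); yeast 176/176 (tight); oven time 240/240 (tight).
By complementary slackness, y = 0 for the non-binding constraint.
The binding rows give the dual system: 6·y_yeast + 2·y_oven time = 33 and 2·y_yeast + 6·y_oven time = 27.
→ y_yeast = 4.5 and y_oven time = 3.
Shadow price of butter = 0.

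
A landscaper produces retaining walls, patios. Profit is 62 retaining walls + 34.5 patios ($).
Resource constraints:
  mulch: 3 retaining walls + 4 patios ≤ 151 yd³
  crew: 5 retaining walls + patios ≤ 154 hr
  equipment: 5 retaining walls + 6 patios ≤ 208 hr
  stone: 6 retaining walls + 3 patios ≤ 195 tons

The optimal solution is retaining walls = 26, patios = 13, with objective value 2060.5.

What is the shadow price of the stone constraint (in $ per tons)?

9.5

Check each constraint at x*: mulch 130/151 (slack 21); crew 143/154 (slack 11); equipment 208/208 (tight); stone 195/195 (tight).
Since mulch, crew are not tight, their duals are 0.
From A_Bᵀ y = c: 5·y_equipment + 6·y_stone = 62; 6·y_equipment + 3·y_stone = 34.5.
→ y_equipment = 1 and y_stone = 9.5.
Shadow price of stone = 9.5.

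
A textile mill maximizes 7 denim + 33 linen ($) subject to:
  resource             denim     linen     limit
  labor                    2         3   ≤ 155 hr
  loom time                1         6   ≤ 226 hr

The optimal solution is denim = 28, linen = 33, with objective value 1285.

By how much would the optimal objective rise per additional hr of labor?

At the optimum: labor uses 155 of 155 (binding); loom time uses 226 of 226 (binding).
Dual feasibility on the basic columns requires 2·y_labor + 1·y_loom time = 7, 3·y_labor + 6·y_loom time = 33.
→ y_labor = 1 and y_loom time = 5.
Shadow price of labor = 1.

1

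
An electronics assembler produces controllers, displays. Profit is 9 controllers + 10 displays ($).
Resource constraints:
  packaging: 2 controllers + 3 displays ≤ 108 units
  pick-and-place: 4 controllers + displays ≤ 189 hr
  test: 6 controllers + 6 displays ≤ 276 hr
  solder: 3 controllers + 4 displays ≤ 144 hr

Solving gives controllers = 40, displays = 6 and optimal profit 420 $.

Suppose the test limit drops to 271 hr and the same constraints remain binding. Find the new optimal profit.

415

At the optimum: packaging uses 98 of 108 (slack = 10); pick-and-place uses 166 of 189 (slack = 23); test uses 276 of 276 (binding); solder uses 144 of 144 (binding).
By complementary slackness, y = 0 for the non-binding constraints.
From A_Bᵀ y = c: 6·y_test + 3·y_solder = 9; 6·y_test + 4·y_solder = 10.
→ y_test = 1 and y_solder = 1.
Δz = y_test·Δb = 1 × (-5) = -5, so new z* = 420 − 5 = 415.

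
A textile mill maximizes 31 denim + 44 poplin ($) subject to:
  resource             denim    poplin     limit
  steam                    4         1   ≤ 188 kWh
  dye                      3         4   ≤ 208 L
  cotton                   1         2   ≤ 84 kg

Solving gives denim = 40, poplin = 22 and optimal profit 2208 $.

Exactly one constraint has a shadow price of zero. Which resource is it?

steam

steam: 182/188 (slack 6)
dye: 208/208 (binding)
cotton: 84/84 (binding)
By complementary slackness, a constraint with positive slack has shadow price 0 → steam.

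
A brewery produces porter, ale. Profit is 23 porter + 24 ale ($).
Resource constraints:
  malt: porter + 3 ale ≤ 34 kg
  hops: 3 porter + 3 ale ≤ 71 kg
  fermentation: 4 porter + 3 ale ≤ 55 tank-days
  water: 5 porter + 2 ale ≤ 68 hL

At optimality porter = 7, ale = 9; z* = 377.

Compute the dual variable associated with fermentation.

5

At the optimum: malt uses 34 of 34 (binding); hops uses 48 of 71 (slack = 23); fermentation uses 55 of 55 (binding); water uses 53 of 68 (slack = 15).
By complementary slackness, y = 0 for the non-binding constraints.
Dual feasibility on the basic columns requires 1·y_malt + 4·y_fermentation = 23, 3·y_malt + 3·y_fermentation = 24.
→ y_malt = 3 and y_fermentation = 5.
Shadow price of fermentation = 5.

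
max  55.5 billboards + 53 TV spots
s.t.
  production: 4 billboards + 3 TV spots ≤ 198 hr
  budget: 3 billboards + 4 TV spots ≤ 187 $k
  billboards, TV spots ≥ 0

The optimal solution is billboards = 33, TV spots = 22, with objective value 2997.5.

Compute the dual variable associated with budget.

6.5

Both production and budget are binding at x*.
Dual feasibility on the basic columns requires 4·y_production + 3·y_budget = 55.5, 3·y_production + 4·y_budget = 53.
→ y_production = 9 and y_budget = 6.5.
Shadow price of budget = 6.5.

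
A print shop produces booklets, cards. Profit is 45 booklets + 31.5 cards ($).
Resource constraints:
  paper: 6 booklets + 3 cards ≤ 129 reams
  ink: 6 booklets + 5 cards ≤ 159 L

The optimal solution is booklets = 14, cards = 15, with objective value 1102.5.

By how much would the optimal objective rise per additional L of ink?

4.5

Check each constraint at x*: paper 129/129 (tight); ink 159/159 (tight).
From A_Bᵀ y = c: 6·y_paper + 6·y_ink = 45; 3·y_paper + 5·y_ink = 31.5.
Solving: y_paper = 3, y_ink = 4.5.
Shadow price of ink = 4.5.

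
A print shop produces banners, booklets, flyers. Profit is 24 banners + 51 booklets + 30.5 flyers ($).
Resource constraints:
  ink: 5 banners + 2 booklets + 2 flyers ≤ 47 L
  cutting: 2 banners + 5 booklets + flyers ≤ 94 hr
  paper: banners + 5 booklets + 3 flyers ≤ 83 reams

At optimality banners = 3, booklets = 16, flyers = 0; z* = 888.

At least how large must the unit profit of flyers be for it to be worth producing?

33

At the optimum: ink uses 47 of 47 (binding); cutting uses 86 of 94 (slack = 8); paper uses 83 of 83 (binding).
Slack constraints have shadow price 0 (complementary slackness).
From A_Bᵀ y = c: 5·y_ink + 1·y_paper = 24; 2·y_ink + 5·y_paper = 51.
This yields shadow prices y_ink = 3, y_paper = 9.
flyers enters the basis when its profit ≥ yᵀa₃ = 3·2 + 9·3 = 33.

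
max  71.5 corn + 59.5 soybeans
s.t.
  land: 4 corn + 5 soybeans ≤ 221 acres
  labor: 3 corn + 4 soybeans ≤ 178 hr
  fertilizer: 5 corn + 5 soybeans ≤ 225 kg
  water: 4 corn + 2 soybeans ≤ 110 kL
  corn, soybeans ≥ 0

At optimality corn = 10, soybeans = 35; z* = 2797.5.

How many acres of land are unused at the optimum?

6

land used = 4·10 + 5·35 = 215; slack = 221 − 215 = 6.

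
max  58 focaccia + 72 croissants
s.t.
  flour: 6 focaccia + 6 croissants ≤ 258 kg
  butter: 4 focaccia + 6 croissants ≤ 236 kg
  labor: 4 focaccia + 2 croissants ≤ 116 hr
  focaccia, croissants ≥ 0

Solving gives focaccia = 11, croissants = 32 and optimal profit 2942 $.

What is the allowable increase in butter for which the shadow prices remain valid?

Binding constraints: flour, butter. The basis is B = [[6,6],[4,6]] with det 12.
Per unit increase in butter, x* moves by d = (-0.5, 0.5).
The basis stays optimal until focaccia reaches 0; allowable increase = 22 kg.

22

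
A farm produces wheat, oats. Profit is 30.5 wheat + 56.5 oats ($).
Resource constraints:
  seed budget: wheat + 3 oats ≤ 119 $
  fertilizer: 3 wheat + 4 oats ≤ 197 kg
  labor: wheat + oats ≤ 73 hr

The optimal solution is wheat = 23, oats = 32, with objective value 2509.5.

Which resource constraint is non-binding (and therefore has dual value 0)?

seed budget: 119/119 (binding)
fertilizer: 197/197 (binding)
labor: 55/73 (slack 18)
By complementary slackness, a constraint with positive slack has shadow price 0 → labor.

labor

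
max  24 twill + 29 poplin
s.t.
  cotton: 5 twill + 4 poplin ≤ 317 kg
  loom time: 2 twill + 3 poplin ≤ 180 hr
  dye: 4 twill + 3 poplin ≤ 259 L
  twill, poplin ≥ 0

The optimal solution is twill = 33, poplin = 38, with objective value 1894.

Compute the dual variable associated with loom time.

Binding: cotton and loom time. Non-binding: dye (13 unused).
Slack constraints have shadow price 0 (complementary slackness).
Dual feasibility on the basic columns requires 5·y_cotton + 2·y_loom time = 24, 4·y_cotton + 3·y_loom time = 29.
Solving: y_cotton = 2, y_loom time = 7.
Shadow price of loom time = 7.

7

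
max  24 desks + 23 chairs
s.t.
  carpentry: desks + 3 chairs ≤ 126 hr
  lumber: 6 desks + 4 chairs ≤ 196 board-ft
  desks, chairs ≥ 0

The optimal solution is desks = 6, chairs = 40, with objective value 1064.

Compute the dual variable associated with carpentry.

3

Check each constraint at x*: carpentry 126/126 (tight); lumber 196/196 (tight).
Dual feasibility on the basic columns requires 1·y_carpentry + 6·y_lumber = 24, 3·y_carpentry + 4·y_lumber = 23.
Solving: y_carpentry = 3, y_lumber = 3.5.
Shadow price of carpentry = 3.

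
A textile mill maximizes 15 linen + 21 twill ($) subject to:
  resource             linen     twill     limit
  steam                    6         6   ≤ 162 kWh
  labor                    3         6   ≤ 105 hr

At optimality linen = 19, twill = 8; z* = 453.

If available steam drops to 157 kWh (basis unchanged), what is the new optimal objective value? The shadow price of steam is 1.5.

Δb = -5, so new z* = 453 + (1.5)·(-5) = 453 − 7.5 = 445.5.

445.5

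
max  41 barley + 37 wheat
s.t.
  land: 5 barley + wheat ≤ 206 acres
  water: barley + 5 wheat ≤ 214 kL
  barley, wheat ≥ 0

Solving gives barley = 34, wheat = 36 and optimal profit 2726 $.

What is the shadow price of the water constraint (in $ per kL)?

At the optimum: land uses 206 of 206 (binding); water uses 214 of 214 (binding).
Dual feasibility on the basic columns requires 5·y_land + 1·y_water = 41, 1·y_land + 5·y_water = 37.
→ y_land = 7 and y_water = 6.
Shadow price of water = 6.

6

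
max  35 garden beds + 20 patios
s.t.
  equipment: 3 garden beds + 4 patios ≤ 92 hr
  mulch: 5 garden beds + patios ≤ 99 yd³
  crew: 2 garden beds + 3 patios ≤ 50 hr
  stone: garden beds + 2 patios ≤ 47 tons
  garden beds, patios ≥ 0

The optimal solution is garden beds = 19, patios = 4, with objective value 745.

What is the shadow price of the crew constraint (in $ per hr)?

5

At the optimum: equipment uses 73 of 92 (slack = 19); mulch uses 99 of 99 (binding); crew uses 50 of 50 (binding); stone uses 27 of 47 (slack = 20).
Slack constraints have shadow price 0 (complementary slackness).
From A_Bᵀ y = c: 5·y_mulch + 2·y_crew = 35; 1·y_mulch + 3·y_crew = 20.
This yields shadow prices y_mulch = 5, y_crew = 5.
Shadow price of crew = 5.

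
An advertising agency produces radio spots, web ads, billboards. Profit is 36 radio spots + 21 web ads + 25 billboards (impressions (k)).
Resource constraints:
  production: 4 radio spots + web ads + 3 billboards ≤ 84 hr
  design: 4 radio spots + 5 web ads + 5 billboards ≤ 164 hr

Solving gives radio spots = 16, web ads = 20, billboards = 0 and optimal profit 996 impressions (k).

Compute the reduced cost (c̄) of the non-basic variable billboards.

Both production and design are binding at x*.
The binding rows give the dual system: 4·y_production + 4·y_design = 36 and 1·y_production + 5·y_design = 21.
→ y_production = 6 and y_design = 3.
Reduced cost of billboards: c₃ − yᵀa₃ = 25 − (6·3 + 3·5) = 25 − 33 = -8.

-8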